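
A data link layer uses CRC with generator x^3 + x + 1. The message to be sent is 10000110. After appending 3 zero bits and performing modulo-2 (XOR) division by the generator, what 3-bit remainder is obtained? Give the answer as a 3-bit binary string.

Append 3 zeros: 10000110000. Divide by 1011 (XOR where the leading bit is 1):
  pos 0: 1000 XOR 1011 = 0011
  pos 2: 1101 XOR 1011 = 0110
  pos 3: 1101 XOR 1011 = 0110
  pos 4: 1100 XOR 1011 = 0111
  pos 5: 1110 XOR 1011 = 0101
  pos 6: 1010 XOR 1011 = 0001
Remainder (last 3 bits) = 010. This is the CRC / FCS.

010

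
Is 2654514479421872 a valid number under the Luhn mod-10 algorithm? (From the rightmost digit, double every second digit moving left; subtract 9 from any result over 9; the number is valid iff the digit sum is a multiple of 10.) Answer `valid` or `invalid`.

From the right, keep odd positions and double even positions (subtract 9 from any doubled value over 9):
  doubled (positions 2,4,...): 5 2 8 5 8 1 1 4 → sum 34
  kept (positions 1,3,...): 2 8 2 9 4 1 4 6 → sum 36
Total = 70.
70 mod 10 = 0, so the number is valid.

valid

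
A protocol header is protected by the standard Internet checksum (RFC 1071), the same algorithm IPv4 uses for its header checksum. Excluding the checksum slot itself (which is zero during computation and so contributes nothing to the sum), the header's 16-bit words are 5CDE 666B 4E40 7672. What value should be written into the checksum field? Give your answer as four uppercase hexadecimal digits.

7803

One's-complement addition (fold any carry out of bit 15 back into bit 0):
  0x5CDE + 0x666B = 0x0C349
  0xC349 + 0x4E40 = 0x11189 → wrap carry → 0x118A
  0x118A + 0x7672 = 0x087FC
One's-complement sum = 0x87FC.
Checksum = ~0x87FC & 0xFFFF = 0x7803.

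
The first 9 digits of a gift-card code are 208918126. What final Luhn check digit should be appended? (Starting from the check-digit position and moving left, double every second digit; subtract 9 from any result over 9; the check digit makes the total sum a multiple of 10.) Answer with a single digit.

3

Partial digits right→left: 6 2 1 8 1 9 8 0 2
Double every second digit counting from the check-digit position (so the 1st, 3rd, 5th, ... of the partial from the right).
  doubled (with −9 where >9): 3 2 2 7 4 → sum 18
  kept as-is: 2 8 9 0 → sum 19
Total = 18 + 19 = 37.
Check digit = (10 − (37 mod 10)) mod 10 = 3.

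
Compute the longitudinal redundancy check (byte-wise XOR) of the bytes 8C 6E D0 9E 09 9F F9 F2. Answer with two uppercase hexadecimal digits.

31

XOR the bytes together:
  start with 0x8C
  0x8C ⊕ 0x6E = 0xE2
  0xE2 ⊕ 0xD0 = 0x32
  0x32 ⊕ 0x9E = 0xAC
  0xAC ⊕ 0x09 = 0xA5
  0xA5 ⊕ 0x9F = 0x3A
  0x3A ⊕ 0xF9 = 0xC3
  0xC3 ⊕ 0xF2 = 0x31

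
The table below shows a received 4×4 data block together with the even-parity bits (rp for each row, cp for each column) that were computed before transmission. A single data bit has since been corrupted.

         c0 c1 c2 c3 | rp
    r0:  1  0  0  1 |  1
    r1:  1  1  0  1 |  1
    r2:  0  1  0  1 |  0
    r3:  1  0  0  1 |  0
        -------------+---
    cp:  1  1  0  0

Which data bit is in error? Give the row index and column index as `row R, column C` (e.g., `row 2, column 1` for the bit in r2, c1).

Recompute each row's even parity and compare to rp:
  r0: data parity 0, sent rp 1 → mismatch
  r1: data parity 1, sent rp 1 → ok
  r2: data parity 0, sent rp 0 → ok
  r3: data parity 0, sent rp 0 → ok
Recompute each column's even parity and compare to cp:
  c0: data parity 1, sent cp 1 → ok
  c1: data parity 0, sent cp 1 → mismatch
  c2: data parity 0, sent cp 0 → ok
  c3: data parity 0, sent cp 0 → ok
Exactly one row (r0) and one column (c1) fail → the flipped bit is at their intersection.

row 0, column 1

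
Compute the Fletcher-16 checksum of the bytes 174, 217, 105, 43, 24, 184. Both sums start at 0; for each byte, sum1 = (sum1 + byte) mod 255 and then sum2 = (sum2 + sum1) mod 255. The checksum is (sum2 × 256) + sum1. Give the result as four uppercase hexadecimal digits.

69ED

Running sums (mod 255):
  after byte 0 (174): sum1=174, sum2=174
  after byte 1 (217): sum1=136, sum2=55
  after byte 2 (105): sum1=241, sum2=41
  after byte 3 (43): sum1=29, sum2=70
  after byte 4 (24): sum1=53, sum2=123
  after byte 5 (184): sum1=237, sum2=105
Checksum = sum2·256 + sum1 = 105·256 + 237 = 27117 = 0x69ED.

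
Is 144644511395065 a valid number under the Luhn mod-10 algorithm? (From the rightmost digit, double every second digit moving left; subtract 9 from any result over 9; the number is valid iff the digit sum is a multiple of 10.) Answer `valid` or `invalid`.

valid

From the right, keep odd positions and double even positions (subtract 9 from any doubled value over 9):
  doubled (positions 2,4,...): 3 1 6 2 8 3 8 → sum 31
  kept (positions 1,3,...): 5 0 9 1 5 4 4 1 → sum 29
Total = 60.
60 mod 10 = 0, so the number is valid.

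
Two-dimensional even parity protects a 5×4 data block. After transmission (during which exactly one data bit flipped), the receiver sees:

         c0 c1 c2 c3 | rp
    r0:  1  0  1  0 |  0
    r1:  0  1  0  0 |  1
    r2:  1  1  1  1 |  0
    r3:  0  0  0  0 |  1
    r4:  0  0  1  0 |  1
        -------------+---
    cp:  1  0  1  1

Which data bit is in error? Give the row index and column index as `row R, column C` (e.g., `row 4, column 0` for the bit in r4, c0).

row 3, column 0

Recompute each row's even parity and compare to rp:
  r0: data parity 0, sent rp 0 → ok
  r1: data parity 1, sent rp 1 → ok
  r2: data parity 0, sent rp 0 → ok
  r3: data parity 0, sent rp 1 → mismatch
  r4: data parity 1, sent rp 1 → ok
Recompute each column's even parity and compare to cp:
  c0: data parity 0, sent cp 1 → mismatch
  c1: data parity 0, sent cp 0 → ok
  c2: data parity 1, sent cp 1 → ok
  c3: data parity 1, sent cp 1 → ok
Exactly one row (r3) and one column (c0) fail → the flipped bit is at their intersection.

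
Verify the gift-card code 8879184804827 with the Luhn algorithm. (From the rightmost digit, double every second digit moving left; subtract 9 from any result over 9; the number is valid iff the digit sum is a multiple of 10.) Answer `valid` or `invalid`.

invalid

From the right, keep odd positions and double even positions (subtract 9 from any doubled value over 9):
  doubled (positions 2,4,...): 4 8 7 7 9 7 → sum 42
  kept (positions 1,3,...): 7 8 0 4 1 7 8 → sum 35
Total = 77.
77 mod 10 = 7, so the number is invalid.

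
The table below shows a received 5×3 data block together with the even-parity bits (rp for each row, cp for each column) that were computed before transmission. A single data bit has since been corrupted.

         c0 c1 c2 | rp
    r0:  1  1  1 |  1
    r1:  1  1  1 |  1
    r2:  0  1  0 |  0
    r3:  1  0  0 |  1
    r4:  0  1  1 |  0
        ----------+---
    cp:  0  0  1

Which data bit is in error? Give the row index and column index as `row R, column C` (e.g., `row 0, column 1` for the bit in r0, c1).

Recompute each row's even parity and compare to rp:
  r0: data parity 1, sent rp 1 → ok
  r1: data parity 1, sent rp 1 → ok
  r2: data parity 1, sent rp 0 → mismatch
  r3: data parity 1, sent rp 1 → ok
  r4: data parity 0, sent rp 0 → ok
Recompute each column's even parity and compare to cp:
  c0: data parity 1, sent cp 0 → mismatch
  c1: data parity 0, sent cp 0 → ok
  c2: data parity 1, sent cp 1 → ok
Exactly one row (r2) and one column (c0) fail → the flipped bit is at their intersection.

row 2, column 0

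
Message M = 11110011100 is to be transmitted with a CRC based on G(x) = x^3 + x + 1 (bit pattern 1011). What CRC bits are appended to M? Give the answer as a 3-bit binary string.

Append 3 zeros: 11110011100000. Divide by 1011 (XOR where the leading bit is 1):
  pos 0: 1111 XOR 1011 = 0100
  pos 1: 1000 XOR 1011 = 0011
  pos 3: 1101 XOR 1011 = 0110
  pos 4: 1101 XOR 1011 = 0110
  pos 5: 1101 XOR 1011 = 0110
  pos 6: 1100 XOR 1011 = 0111
  pos 7: 1110 XOR 1011 = 0101
  pos 8: 1010 XOR 1011 = 0001
Remainder (last 3 bits) = 100. This is the CRC / FCS.

100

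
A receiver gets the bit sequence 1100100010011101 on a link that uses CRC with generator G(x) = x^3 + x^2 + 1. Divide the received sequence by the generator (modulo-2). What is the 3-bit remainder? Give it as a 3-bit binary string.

010

Modulo-2 division of 1100100010011101 by 1101:
  pos 0: 1100 XOR 1101 = 0001
  pos 3: 1100 XOR 1101 = 0001
  pos 6: 1010 XOR 1101 = 0111
  pos 7: 1110 XOR 1101 = 0011
  pos 9: 1111 XOR 1101 = 0010
  pos 11: 1010 XOR 1101 = 0111
  pos 12: 1111 XOR 1101 = 0010
Remainder = 010 (nonzero — an error is detected).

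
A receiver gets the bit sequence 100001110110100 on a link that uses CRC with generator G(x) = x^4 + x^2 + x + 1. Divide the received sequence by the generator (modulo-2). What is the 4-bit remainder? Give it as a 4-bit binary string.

Modulo-2 division of 100001110110100 by 10111:
  pos 0: 10000 XOR 10111 = 00111
  pos 2: 11111 XOR 10111 = 01000
  pos 3: 10001 XOR 10111 = 00110
  pos 5: 11001 XOR 10111 = 01110
  pos 6: 11101 XOR 10111 = 01010
  pos 7: 10100 XOR 10111 = 00011
  pos 10: 11100 XOR 10111 = 01011
Remainder = 1011 (nonzero — an error is detected).

1011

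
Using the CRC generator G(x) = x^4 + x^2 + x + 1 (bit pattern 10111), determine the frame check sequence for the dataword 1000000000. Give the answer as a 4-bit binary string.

1011

Append 4 zeros: 10000000000000. Divide by 10111 (XOR where the leading bit is 1):
  pos 0: 10000 XOR 10111 = 00111
  pos 2: 11100 XOR 10111 = 01011
  pos 3: 10110 XOR 10111 = 00001
  pos 7: 10000 XOR 10111 = 00111
  pos 9: 11100 XOR 10111 = 01011
Remainder (last 4 bits) = 1011. This is the CRC / FCS.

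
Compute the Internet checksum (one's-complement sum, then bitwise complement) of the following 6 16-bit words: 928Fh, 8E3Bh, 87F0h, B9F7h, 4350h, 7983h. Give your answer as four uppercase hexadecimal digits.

E078

One's-complement addition (fold any carry out of bit 15 back into bit 0):
  0x928F + 0x8E3B = 0x120CA → wrap carry → 0x20CB
  0x20CB + 0x87F0 = 0x0A8BB
  0xA8BB + 0xB9F7 = 0x162B2 → wrap carry → 0x62B3
  0x62B3 + 0x4350 = 0x0A603
  0xA603 + 0x7983 = 0x11F86 → wrap carry → 0x1F87
One's-complement sum = 0x1F87.
Checksum = ~0x1F87 & 0xFFFF = 0xE078.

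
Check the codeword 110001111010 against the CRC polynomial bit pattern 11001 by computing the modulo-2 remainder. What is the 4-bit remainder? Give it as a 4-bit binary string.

0000

Modulo-2 division of 110001111010 by 11001:
  pos 0: 11000 XOR 11001 = 00001
  pos 4: 11111 XOR 11001 = 00110
  pos 6: 11001 XOR 11001 = 00000
Remainder = 0000 (zero — the frame passes the CRC check).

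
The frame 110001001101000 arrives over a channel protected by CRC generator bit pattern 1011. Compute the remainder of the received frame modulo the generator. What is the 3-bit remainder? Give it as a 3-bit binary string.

Modulo-2 division of 110001001101000 by 1011:
  pos 0: 1100 XOR 1011 = 0111
  pos 1: 1110 XOR 1011 = 0101
  pos 2: 1011 XOR 1011 = 0000
  pos 8: 1101 XOR 1011 = 0110
  pos 9: 1100 XOR 1011 = 0111
  pos 10: 1110 XOR 1011 = 0101
  pos 11: 1010 XOR 1011 = 0001
Remainder = 001 (nonzero — an error is detected).

001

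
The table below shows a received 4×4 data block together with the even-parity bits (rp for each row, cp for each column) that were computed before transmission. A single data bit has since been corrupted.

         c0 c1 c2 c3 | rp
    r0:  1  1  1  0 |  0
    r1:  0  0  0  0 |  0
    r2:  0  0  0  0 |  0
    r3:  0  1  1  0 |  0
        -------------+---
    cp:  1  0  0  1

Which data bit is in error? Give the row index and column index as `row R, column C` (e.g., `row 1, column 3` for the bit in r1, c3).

Recompute each row's even parity and compare to rp:
  r0: data parity 1, sent rp 0 → mismatch
  r1: data parity 0, sent rp 0 → ok
  r2: data parity 0, sent rp 0 → ok
  r3: data parity 0, sent rp 0 → ok
Recompute each column's even parity and compare to cp:
  c0: data parity 1, sent cp 1 → ok
  c1: data parity 0, sent cp 0 → ok
  c2: data parity 0, sent cp 0 → ok
  c3: data parity 0, sent cp 1 → mismatch
Exactly one row (r0) and one column (c3) fail → the flipped bit is at their intersection.

row 0, column 3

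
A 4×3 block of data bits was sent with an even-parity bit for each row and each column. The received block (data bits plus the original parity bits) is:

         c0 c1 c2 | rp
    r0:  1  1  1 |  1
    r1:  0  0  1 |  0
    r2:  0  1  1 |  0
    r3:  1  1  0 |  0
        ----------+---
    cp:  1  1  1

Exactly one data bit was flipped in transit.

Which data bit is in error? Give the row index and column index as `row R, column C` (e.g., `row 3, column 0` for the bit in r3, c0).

row 1, column 0

Recompute each row's even parity and compare to rp:
  r0: data parity 1, sent rp 1 → ok
  r1: data parity 1, sent rp 0 → mismatch
  r2: data parity 0, sent rp 0 → ok
  r3: data parity 0, sent rp 0 → ok
Recompute each column's even parity and compare to cp:
  c0: data parity 0, sent cp 1 → mismatch
  c1: data parity 1, sent cp 1 → ok
  c2: data parity 1, sent cp 1 → ok
Exactly one row (r1) and one column (c0) fail → the flipped bit is at their intersection.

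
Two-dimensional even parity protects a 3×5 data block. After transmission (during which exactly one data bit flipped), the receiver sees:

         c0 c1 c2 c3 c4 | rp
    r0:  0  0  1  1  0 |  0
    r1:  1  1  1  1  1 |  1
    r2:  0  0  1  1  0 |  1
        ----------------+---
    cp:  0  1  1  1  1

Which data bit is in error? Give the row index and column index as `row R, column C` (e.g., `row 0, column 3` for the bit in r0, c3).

Recompute each row's even parity and compare to rp:
  r0: data parity 0, sent rp 0 → ok
  r1: data parity 1, sent rp 1 → ok
  r2: data parity 0, sent rp 1 → mismatch
Recompute each column's even parity and compare to cp:
  c0: data parity 1, sent cp 0 → mismatch
  c1: data parity 1, sent cp 1 → ok
  c2: data parity 1, sent cp 1 → ok
  c3: data parity 1, sent cp 1 → ok
  c4: data parity 1, sent cp 1 → ok
Exactly one row (r2) and one column (c0) fail → the flipped bit is at their intersection.

row 2, column 0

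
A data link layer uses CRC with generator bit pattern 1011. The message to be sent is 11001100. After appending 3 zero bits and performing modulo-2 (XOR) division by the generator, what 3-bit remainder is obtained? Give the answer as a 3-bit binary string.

101

Append 3 zeros: 11001100000. Divide by 1011 (XOR where the leading bit is 1):
  pos 0: 1100 XOR 1011 = 0111
  pos 1: 1111 XOR 1011 = 0100
  pos 2: 1001 XOR 1011 = 0010
  pos 4: 1000 XOR 1011 = 0011
  pos 6: 1100 XOR 1011 = 0111
  pos 7: 1110 XOR 1011 = 0101
Remainder (last 3 bits) = 101. This is the CRC / FCS.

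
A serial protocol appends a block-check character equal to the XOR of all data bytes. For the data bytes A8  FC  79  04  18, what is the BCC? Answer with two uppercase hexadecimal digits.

XOR the bytes together:
  start with 0xA8
  0xA8 ⊕ 0xFC = 0x54
  0x54 ⊕ 0x79 = 0x2D
  0x2D ⊕ 0x04 = 0x29
  0x29 ⊕ 0x18 = 0x31

31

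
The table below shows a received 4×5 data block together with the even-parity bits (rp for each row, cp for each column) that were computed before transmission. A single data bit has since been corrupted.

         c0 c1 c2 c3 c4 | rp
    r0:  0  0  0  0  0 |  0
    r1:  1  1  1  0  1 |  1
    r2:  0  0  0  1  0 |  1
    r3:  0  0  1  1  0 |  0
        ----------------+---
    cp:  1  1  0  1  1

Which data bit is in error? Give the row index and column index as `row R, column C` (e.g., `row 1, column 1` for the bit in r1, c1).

Recompute each row's even parity and compare to rp:
  r0: data parity 0, sent rp 0 → ok
  r1: data parity 0, sent rp 1 → mismatch
  r2: data parity 1, sent rp 1 → ok
  r3: data parity 0, sent rp 0 → ok
Recompute each column's even parity and compare to cp:
  c0: data parity 1, sent cp 1 → ok
  c1: data parity 1, sent cp 1 → ok
  c2: data parity 0, sent cp 0 → ok
  c3: data parity 0, sent cp 1 → mismatch
  c4: data parity 1, sent cp 1 → ok
Exactly one row (r1) and one column (c3) fail → the flipped bit is at their intersection.

row 1, column 3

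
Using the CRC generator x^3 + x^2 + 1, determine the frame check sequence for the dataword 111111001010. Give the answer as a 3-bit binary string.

011

Append 3 zeros: 111111001010000. Divide by 1101 (XOR where the leading bit is 1):
  pos 0: 1111 XOR 1101 = 0010
  pos 2: 1011 XOR 1101 = 0110
  pos 3: 1100 XOR 1101 = 0001
  pos 6: 1010 XOR 1101 = 0111
  pos 7: 1111 XOR 1101 = 0010
  pos 9: 1000 XOR 1101 = 0101
  pos 10: 1010 XOR 1101 = 0111
  pos 11: 1110 XOR 1101 = 0011
Remainder (last 3 bits) = 011. This is the CRC / FCS.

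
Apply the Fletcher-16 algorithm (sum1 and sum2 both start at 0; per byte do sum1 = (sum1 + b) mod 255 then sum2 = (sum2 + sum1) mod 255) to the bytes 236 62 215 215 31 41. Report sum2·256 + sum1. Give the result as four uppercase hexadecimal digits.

Running sums (mod 255):
  after byte 0 (236): sum1=236, sum2=236
  after byte 1 (62): sum1=43, sum2=24
  after byte 2 (215): sum1=3, sum2=27
  after byte 3 (215): sum1=218, sum2=245
  after byte 4 (31): sum1=249, sum2=239
  after byte 5 (41): sum1=35, sum2=19
Checksum = sum2·256 + sum1 = 19·256 + 35 = 4899 = 0x1323.

1323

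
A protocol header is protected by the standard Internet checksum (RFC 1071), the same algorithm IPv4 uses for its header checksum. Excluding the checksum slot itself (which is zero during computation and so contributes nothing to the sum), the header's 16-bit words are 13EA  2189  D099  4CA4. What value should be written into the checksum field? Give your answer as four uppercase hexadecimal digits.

AD4E

One's-complement addition (fold any carry out of bit 15 back into bit 0):
  0x13EA + 0x2189 = 0x03573
  0x3573 + 0xD099 = 0x1060C → wrap carry → 0x060D
  0x060D + 0x4CA4 = 0x052B1
One's-complement sum = 0x52B1.
Checksum = ~0x52B1 & 0xFFFF = 0xAD4E.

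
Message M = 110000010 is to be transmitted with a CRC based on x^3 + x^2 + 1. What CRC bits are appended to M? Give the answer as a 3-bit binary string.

Append 3 zeros: 110000010000. Divide by 1101 (XOR where the leading bit is 1):
  pos 0: 1100 XOR 1101 = 0001
  pos 3: 1000 XOR 1101 = 0101
  pos 4: 1011 XOR 1101 = 0110
  pos 5: 1100 XOR 1101 = 0001
  pos 8: 1000 XOR 1101 = 0101
Remainder (last 3 bits) = 101. This is the CRC / FCS.

101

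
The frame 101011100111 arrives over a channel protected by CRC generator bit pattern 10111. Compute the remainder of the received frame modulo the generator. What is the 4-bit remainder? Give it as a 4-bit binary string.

Modulo-2 division of 101011100111 by 10111:
  pos 0: 10101 XOR 10111 = 00010
  pos 3: 10110 XOR 10111 = 00001
  pos 7: 10111 XOR 10111 = 00000
Remainder = 0000 (zero — the frame passes the CRC check).

0000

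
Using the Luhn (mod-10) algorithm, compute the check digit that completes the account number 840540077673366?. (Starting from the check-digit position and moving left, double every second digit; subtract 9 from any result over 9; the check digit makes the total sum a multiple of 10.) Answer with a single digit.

Partial digits right→left: 6 6 3 3 7 6 7 7 0 0 4 5 0 4 8
Double every second digit counting from the check-digit position (so the 1st, 3rd, 5th, ... of the partial from the right).
  doubled (with −9 where >9): 3 6 5 5 0 8 0 7 → sum 34
  kept as-is: 6 3 6 7 0 5 4 → sum 31
Total = 34 + 31 = 65.
Check digit = (10 − (65 mod 10)) mod 10 = 5.

5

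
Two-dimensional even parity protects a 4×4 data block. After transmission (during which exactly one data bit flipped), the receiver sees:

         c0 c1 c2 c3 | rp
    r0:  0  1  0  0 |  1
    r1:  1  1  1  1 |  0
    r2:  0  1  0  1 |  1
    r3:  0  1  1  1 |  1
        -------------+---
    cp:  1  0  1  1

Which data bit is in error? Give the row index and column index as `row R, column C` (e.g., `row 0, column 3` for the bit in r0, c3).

Recompute each row's even parity and compare to rp:
  r0: data parity 1, sent rp 1 → ok
  r1: data parity 0, sent rp 0 → ok
  r2: data parity 0, sent rp 1 → mismatch
  r3: data parity 1, sent rp 1 → ok
Recompute each column's even parity and compare to cp:
  c0: data parity 1, sent cp 1 → ok
  c1: data parity 0, sent cp 0 → ok
  c2: data parity 0, sent cp 1 → mismatch
  c3: data parity 1, sent cp 1 → ok
Exactly one row (r2) and one column (c2) fail → the flipped bit is at their intersection.

row 2, column 2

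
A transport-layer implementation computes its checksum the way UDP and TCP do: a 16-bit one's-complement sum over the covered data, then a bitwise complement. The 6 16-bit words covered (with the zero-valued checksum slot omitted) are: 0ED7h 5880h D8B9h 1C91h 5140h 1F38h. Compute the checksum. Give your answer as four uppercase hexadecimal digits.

One's-complement addition (fold any carry out of bit 15 back into bit 0):
  0x0ED7 + 0x5880 = 0x06757
  0x6757 + 0xD8B9 = 0x14010 → wrap carry → 0x4011
  0x4011 + 0x1C91 = 0x05CA2
  0x5CA2 + 0x5140 = 0x0ADE2
  0xADE2 + 0x1F38 = 0x0CD1A
One's-complement sum = 0xCD1A.
Checksum = ~0xCD1A & 0xFFFF = 0x32E5.

32E5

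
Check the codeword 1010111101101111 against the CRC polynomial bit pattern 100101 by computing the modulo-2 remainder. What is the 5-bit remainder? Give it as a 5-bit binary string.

00010

Modulo-2 division of 1010111101101111 by 100101:
  pos 0: 101011 XOR 100101 = 001110
  pos 2: 111011 XOR 100101 = 011110
  pos 3: 111100 XOR 100101 = 011001
  pos 4: 110011 XOR 100101 = 010110
  pos 5: 101101 XOR 100101 = 001000
  pos 7: 100001 XOR 100101 = 000100
  pos 10: 100111 XOR 100101 = 000010
Remainder = 00010 (nonzero — an error is detected).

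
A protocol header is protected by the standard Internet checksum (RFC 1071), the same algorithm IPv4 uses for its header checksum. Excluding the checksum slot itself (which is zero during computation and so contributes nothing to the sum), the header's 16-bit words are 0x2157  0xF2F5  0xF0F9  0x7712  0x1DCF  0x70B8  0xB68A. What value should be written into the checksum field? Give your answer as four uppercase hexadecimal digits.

One's-complement addition (fold any carry out of bit 15 back into bit 0):
  0x2157 + 0xF2F5 = 0x1144C → wrap carry → 0x144D
  0x144D + 0xF0F9 = 0x10546 → wrap carry → 0x0547
  0x0547 + 0x7712 = 0x07C59
  0x7C59 + 0x1DCF = 0x09A28
  0x9A28 + 0x70B8 = 0x10AE0 → wrap carry → 0x0AE1
  0x0AE1 + 0xB68A = 0x0C16B
One's-complement sum = 0xC16B.
Checksum = ~0xC16B & 0xFFFF = 0x3E94.

3E94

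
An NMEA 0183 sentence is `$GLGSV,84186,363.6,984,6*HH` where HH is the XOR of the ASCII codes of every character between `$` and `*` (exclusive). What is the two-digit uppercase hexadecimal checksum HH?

XOR the ASCII codes of the payload characters:
  'G' = 0x47 → acc = 0x47
  'L' = 0x4C → acc = 0x0B
  'G' = 0x47 → acc = 0x4C
  'S' = 0x53 → acc = 0x1F
  'V' = 0x56 → acc = 0x49
  ',' = 0x2C → acc = 0x65
  '8' = 0x38 → acc = 0x5D
  '4' = 0x34 → acc = 0x69
  '1' = 0x31 → acc = 0x58
  '8' = 0x38 → acc = 0x60
  '6' = 0x36 → acc = 0x56
  ',' = 0x2C → acc = 0x7A
  '3' = 0x33 → acc = 0x49
  '6' = 0x36 → acc = 0x7F
  '3' = 0x33 → acc = 0x4C
  '.' = 0x2E → acc = 0x62
  '6' = 0x36 → acc = 0x54
  ',' = 0x2C → acc = 0x78
  '9' = 0x39 → acc = 0x41
  '8' = 0x38 → acc = 0x79
  '4' = 0x34 → acc = 0x4D
  ',' = 0x2C → acc = 0x61
  '6' = 0x36 → acc = 0x57
Checksum = 0x57.

57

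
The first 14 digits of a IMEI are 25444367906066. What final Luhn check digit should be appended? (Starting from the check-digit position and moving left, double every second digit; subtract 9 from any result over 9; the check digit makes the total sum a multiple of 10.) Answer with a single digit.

Partial digits right→left: 6 6 0 6 0 9 7 6 3 4 4 4 5 2
Double every second digit counting from the check-digit position (so the 1st, 3rd, 5th, ... of the partial from the right).
  doubled (with −9 where >9): 3 0 0 5 6 8 1 → sum 23
  kept as-is: 6 6 9 6 4 4 2 → sum 37
Total = 23 + 37 = 60.
Check digit = (10 − (60 mod 10)) mod 10 = 0.

0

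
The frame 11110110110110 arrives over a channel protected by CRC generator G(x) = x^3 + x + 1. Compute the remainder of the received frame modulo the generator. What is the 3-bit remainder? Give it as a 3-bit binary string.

011

Modulo-2 division of 11110110110110 by 1011:
  pos 0: 1111 XOR 1011 = 0100
  pos 1: 1000 XOR 1011 = 0011
  pos 3: 1111 XOR 1011 = 0100
  pos 4: 1000 XOR 1011 = 0011
  pos 6: 1111 XOR 1011 = 0100
  pos 7: 1000 XOR 1011 = 0011
  pos 9: 1111 XOR 1011 = 0100
  pos 10: 1000 XOR 1011 = 0011
Remainder = 011 (nonzero — an error is detected).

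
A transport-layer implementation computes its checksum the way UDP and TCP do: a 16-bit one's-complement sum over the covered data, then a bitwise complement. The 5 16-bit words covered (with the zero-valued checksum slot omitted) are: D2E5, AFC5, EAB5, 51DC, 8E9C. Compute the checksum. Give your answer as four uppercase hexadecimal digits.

One's-complement addition (fold any carry out of bit 15 back into bit 0):
  0xD2E5 + 0xAFC5 = 0x182AA → wrap carry → 0x82AB
  0x82AB + 0xEAB5 = 0x16D60 → wrap carry → 0x6D61
  0x6D61 + 0x51DC = 0x0BF3D
  0xBF3D + 0x8E9C = 0x14DD9 → wrap carry → 0x4DDA
One's-complement sum = 0x4DDA.
Checksum = ~0x4DDA & 0xFFFF = 0xB225.

B225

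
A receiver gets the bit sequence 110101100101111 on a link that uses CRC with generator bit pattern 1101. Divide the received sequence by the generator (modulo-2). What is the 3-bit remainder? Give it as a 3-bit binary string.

Modulo-2 division of 110101100101111 by 1101:
  pos 0: 1101 XOR 1101 = 0000
  pos 5: 1100 XOR 1101 = 0001
  pos 8: 1101 XOR 1101 = 0000
Remainder = 111 (nonzero — an error is detected).

111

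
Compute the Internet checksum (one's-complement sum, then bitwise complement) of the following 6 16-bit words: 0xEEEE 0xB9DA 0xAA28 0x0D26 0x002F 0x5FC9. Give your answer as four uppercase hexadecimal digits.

3FEF

One's-complement addition (fold any carry out of bit 15 back into bit 0):
  0xEEEE + 0xB9DA = 0x1A8C8 → wrap carry → 0xA8C9
  0xA8C9 + 0xAA28 = 0x152F1 → wrap carry → 0x52F2
  0x52F2 + 0x0D26 = 0x06018
  0x6018 + 0x002F = 0x06047
  0x6047 + 0x5FC9 = 0x0C010
One's-complement sum = 0xC010.
Checksum = ~0xC010 & 0xFFFF = 0x3FEF.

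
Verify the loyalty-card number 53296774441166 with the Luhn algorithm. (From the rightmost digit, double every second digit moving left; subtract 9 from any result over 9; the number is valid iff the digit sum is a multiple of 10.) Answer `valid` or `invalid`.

From the right, keep odd positions and double even positions (subtract 9 from any doubled value over 9):
  doubled (positions 2,4,...): 3 2 8 5 3 4 1 → sum 26
  kept (positions 1,3,...): 6 1 4 4 7 9 3 → sum 34
Total = 60.
60 mod 10 = 0, so the number is valid.

valid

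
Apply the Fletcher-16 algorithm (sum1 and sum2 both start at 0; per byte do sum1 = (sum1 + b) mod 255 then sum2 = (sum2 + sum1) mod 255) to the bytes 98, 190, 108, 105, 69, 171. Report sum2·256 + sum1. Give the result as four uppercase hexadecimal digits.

Running sums (mod 255):
  after byte 0 (98): sum1=98, sum2=98
  after byte 1 (190): sum1=33, sum2=131
  after byte 2 (108): sum1=141, sum2=17
  after byte 3 (105): sum1=246, sum2=8
  after byte 4 (69): sum1=60, sum2=68
  after byte 5 (171): sum1=231, sum2=44
Checksum = sum2·256 + sum1 = 44·256 + 231 = 11495 = 0x2CE7.

2CE7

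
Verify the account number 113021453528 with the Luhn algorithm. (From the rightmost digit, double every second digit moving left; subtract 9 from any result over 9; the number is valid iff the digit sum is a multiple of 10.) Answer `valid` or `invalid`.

From the right, keep odd positions and double even positions (subtract 9 from any doubled value over 9):
  doubled (positions 2,4,...): 4 6 8 4 6 2 → sum 30
  kept (positions 1,3,...): 8 5 5 1 0 1 → sum 20
Total = 50.
50 mod 10 = 0, so the number is valid.

valid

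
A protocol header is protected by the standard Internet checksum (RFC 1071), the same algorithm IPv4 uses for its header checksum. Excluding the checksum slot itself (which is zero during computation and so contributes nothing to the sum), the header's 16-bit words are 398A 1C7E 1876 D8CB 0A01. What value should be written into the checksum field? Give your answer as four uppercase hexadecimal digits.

AEB4

One's-complement addition (fold any carry out of bit 15 back into bit 0):
  0x398A + 0x1C7E = 0x05608
  0x5608 + 0x1876 = 0x06E7E
  0x6E7E + 0xD8CB = 0x14749 → wrap carry → 0x474A
  0x474A + 0x0A01 = 0x0514B
One's-complement sum = 0x514B.
Checksum = ~0x514B & 0xFFFF = 0xAEB4.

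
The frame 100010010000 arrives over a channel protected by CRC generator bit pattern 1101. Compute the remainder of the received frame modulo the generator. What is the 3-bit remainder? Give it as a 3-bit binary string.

001

Modulo-2 division of 100010010000 by 1101:
  pos 0: 1000 XOR 1101 = 0101
  pos 1: 1011 XOR 1101 = 0110
  pos 2: 1100 XOR 1101 = 0001
  pos 5: 1010 XOR 1101 = 0111
  pos 6: 1110 XOR 1101 = 0011
  pos 8: 1100 XOR 1101 = 0001
Remainder = 001 (nonzero — an error is detected).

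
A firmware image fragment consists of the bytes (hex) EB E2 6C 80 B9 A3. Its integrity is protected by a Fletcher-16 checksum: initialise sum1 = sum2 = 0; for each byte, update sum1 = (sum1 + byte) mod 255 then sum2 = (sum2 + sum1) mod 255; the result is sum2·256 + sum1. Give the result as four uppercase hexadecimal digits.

4019

Running sums (mod 255):
  after byte 0 (EB): sum1=235, sum2=235
  after byte 1 (E2): sum1=206, sum2=186
  after byte 2 (6C): sum1=59, sum2=245
  after byte 3 (80): sum1=187, sum2=177
  after byte 4 (B9): sum1=117, sum2=39
  after byte 5 (A3): sum1=25, sum2=64
Checksum = sum2·256 + sum1 = 64·256 + 25 = 16409 = 0x4019.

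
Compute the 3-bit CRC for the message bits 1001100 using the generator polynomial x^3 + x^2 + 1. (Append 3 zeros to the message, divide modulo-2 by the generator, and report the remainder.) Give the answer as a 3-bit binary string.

001

Append 3 zeros: 1001100000. Divide by 1101 (XOR where the leading bit is 1):
  pos 0: 1001 XOR 1101 = 0100
  pos 1: 1001 XOR 1101 = 0100
  pos 2: 1000 XOR 1101 = 0101
  pos 3: 1010 XOR 1101 = 0111
  pos 4: 1110 XOR 1101 = 0011
  pos 6: 1100 XOR 1101 = 0001
Remainder (last 3 bits) = 001. This is the CRC / FCS.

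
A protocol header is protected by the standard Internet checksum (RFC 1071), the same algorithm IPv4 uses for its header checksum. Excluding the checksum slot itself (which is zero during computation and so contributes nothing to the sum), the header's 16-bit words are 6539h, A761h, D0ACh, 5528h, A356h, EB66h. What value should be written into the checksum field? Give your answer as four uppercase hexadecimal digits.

One's-complement addition (fold any carry out of bit 15 back into bit 0):
  0x6539 + 0xA761 = 0x10C9A → wrap carry → 0x0C9B
  0x0C9B + 0xD0AC = 0x0DD47
  0xDD47 + 0x5528 = 0x1326F → wrap carry → 0x3270
  0x3270 + 0xA356 = 0x0D5C6
  0xD5C6 + 0xEB66 = 0x1C12C → wrap carry → 0xC12D
One's-complement sum = 0xC12D.
Checksum = ~0xC12D & 0xFFFF = 0x3ED2.

3ED2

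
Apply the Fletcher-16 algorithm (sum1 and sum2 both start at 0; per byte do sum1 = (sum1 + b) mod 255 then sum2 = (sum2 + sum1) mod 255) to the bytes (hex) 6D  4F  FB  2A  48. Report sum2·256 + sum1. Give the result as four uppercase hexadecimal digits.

Running sums (mod 255):
  after byte 0 (6D): sum1=109, sum2=109
  after byte 1 (4F): sum1=188, sum2=42
  after byte 2 (FB): sum1=184, sum2=226
  after byte 3 (2A): sum1=226, sum2=197
  after byte 4 (48): sum1=43, sum2=240
Checksum = sum2·256 + sum1 = 240·256 + 43 = 61483 = 0xF02B.

F02B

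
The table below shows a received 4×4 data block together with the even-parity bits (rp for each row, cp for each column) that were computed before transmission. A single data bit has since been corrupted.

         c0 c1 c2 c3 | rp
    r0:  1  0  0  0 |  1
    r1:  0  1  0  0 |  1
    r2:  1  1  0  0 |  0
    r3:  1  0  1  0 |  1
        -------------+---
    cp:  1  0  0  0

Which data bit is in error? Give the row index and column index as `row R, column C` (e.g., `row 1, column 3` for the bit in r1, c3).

Recompute each row's even parity and compare to rp:
  r0: data parity 1, sent rp 1 → ok
  r1: data parity 1, sent rp 1 → ok
  r2: data parity 0, sent rp 0 → ok
  r3: data parity 0, sent rp 1 → mismatch
Recompute each column's even parity and compare to cp:
  c0: data parity 1, sent cp 1 → ok
  c1: data parity 0, sent cp 0 → ok
  c2: data parity 1, sent cp 0 → mismatch
  c3: data parity 0, sent cp 0 → ok
Exactly one row (r3) and one column (c2) fail → the flipped bit is at their intersection.

row 3, column 2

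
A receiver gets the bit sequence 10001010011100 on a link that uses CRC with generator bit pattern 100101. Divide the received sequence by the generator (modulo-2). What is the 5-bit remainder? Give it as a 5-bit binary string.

01110

Modulo-2 division of 10001010011100 by 100101:
  pos 0: 100010 XOR 100101 = 000111
  pos 3: 111100 XOR 100101 = 011001
  pos 4: 110011 XOR 100101 = 010110
  pos 5: 101101 XOR 100101 = 001000
  pos 7: 100010 XOR 100101 = 000111
Remainder = 01110 (nonzero — an error is detected).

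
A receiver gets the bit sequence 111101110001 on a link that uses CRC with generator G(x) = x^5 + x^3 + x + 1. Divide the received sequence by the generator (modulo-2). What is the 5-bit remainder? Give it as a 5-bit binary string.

00000

Modulo-2 division of 111101110001 by 101011:
  pos 0: 111101 XOR 101011 = 010110
  pos 1: 101101 XOR 101011 = 000110
  pos 4: 110100 XOR 101011 = 011111
  pos 5: 111110 XOR 101011 = 010101
  pos 6: 101011 XOR 101011 = 000000
Remainder = 00000 (zero — the frame passes the CRC check).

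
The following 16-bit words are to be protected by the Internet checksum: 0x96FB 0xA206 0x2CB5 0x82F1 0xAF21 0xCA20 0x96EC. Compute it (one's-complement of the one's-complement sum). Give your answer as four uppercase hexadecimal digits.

0728

One's-complement addition (fold any carry out of bit 15 back into bit 0):
  0x96FB + 0xA206 = 0x13901 → wrap carry → 0x3902
  0x3902 + 0x2CB5 = 0x065B7
  0x65B7 + 0x82F1 = 0x0E8A8
  0xE8A8 + 0xAF21 = 0x197C9 → wrap carry → 0x97CA
  0x97CA + 0xCA20 = 0x161EA → wrap carry → 0x61EB
  0x61EB + 0x96EC = 0x0F8D7
One's-complement sum = 0xF8D7.
Checksum = ~0xF8D7 & 0xFFFF = 0x0728.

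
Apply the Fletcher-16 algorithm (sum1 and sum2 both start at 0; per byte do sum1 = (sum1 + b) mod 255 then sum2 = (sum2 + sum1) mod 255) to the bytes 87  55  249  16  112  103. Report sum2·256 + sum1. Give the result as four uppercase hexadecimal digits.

Running sums (mod 255):
  after byte 0 (87): sum1=87, sum2=87
  after byte 1 (55): sum1=142, sum2=229
  after byte 2 (249): sum1=136, sum2=110
  after byte 3 (16): sum1=152, sum2=7
  after byte 4 (112): sum1=9, sum2=16
  after byte 5 (103): sum1=112, sum2=128
Checksum = sum2·256 + sum1 = 128·256 + 112 = 32880 = 0x8070.

8070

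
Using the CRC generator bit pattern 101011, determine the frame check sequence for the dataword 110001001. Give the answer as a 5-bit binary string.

00000

Append 5 zeros: 11000100100000. Divide by 101011 (XOR where the leading bit is 1):
  pos 0: 110001 XOR 101011 = 011010
  pos 1: 110100 XOR 101011 = 011111
  pos 2: 111110 XOR 101011 = 010101
  pos 3: 101011 XOR 101011 = 000000
Remainder (last 5 bits) = 00000. This is the CRC / FCS.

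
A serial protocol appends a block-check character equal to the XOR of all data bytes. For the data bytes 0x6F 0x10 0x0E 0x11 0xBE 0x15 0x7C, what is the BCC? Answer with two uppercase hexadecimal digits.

XOR the bytes together:
  start with 0x6F
  0x6F ⊕ 0x10 = 0x7F
  0x7F ⊕ 0x0E = 0x71
  0x71 ⊕ 0x11 = 0x60
  0x60 ⊕ 0xBE = 0xDE
  0xDE ⊕ 0x15 = 0xCB
  0xCB ⊕ 0x7C = 0xB7

B7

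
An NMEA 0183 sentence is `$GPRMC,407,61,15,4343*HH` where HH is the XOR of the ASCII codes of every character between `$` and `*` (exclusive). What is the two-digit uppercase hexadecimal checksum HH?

XOR the ASCII codes of the payload characters:
  'G' = 0x47 → acc = 0x47
  'P' = 0x50 → acc = 0x17
  'R' = 0x52 → acc = 0x45
  'M' = 0x4D → acc = 0x08
  'C' = 0x43 → acc = 0x4B
  ',' = 0x2C → acc = 0x67
  '4' = 0x34 → acc = 0x53
  '0' = 0x30 → acc = 0x63
  '7' = 0x37 → acc = 0x54
  ',' = 0x2C → acc = 0x78
  '6' = 0x36 → acc = 0x4E
  '1' = 0x31 → acc = 0x7F
  ',' = 0x2C → acc = 0x53
  '1' = 0x31 → acc = 0x62
  '5' = 0x35 → acc = 0x57
  ',' = 0x2C → acc = 0x7B
  '4' = 0x34 → acc = 0x4F
  '3' = 0x33 → acc = 0x7C
  '4' = 0x34 → acc = 0x48
  '3' = 0x33 → acc = 0x7B
Checksum = 0x7B.

7B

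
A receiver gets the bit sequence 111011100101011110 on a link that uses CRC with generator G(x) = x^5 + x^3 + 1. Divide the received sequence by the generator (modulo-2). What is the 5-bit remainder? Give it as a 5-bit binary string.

00000

Modulo-2 division of 111011100101011110 by 101001:
  pos 0: 111011 XOR 101001 = 010010
  pos 1: 100101 XOR 101001 = 001100
  pos 3: 110000 XOR 101001 = 011001
  pos 4: 110011 XOR 101001 = 011010
  pos 5: 110100 XOR 101001 = 011101
  pos 6: 111011 XOR 101001 = 010010
  pos 7: 100100 XOR 101001 = 001101
  pos 9: 110111 XOR 101001 = 011110
  pos 10: 111101 XOR 101001 = 010100
  pos 11: 101001 XOR 101001 = 000000
Remainder = 00000 (zero — the frame passes the CRC check).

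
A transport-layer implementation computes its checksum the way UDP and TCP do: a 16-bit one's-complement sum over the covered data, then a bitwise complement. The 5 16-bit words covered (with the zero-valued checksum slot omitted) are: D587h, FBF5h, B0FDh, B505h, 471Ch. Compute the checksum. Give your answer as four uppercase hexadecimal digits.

One's-complement addition (fold any carry out of bit 15 back into bit 0):
  0xD587 + 0xFBF5 = 0x1D17C → wrap carry → 0xD17D
  0xD17D + 0xB0FD = 0x1827A → wrap carry → 0x827B
  0x827B + 0xB505 = 0x13780 → wrap carry → 0x3781
  0x3781 + 0x471C = 0x07E9D
One's-complement sum = 0x7E9D.
Checksum = ~0x7E9D & 0xFFFF = 0x8162.

8162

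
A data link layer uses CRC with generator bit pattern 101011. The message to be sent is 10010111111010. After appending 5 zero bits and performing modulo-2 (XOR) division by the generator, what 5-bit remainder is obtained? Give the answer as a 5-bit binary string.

Append 5 zeros: 1001011111101000000. Divide by 101011 (XOR where the leading bit is 1):
  pos 0: 100101 XOR 101011 = 001110
  pos 2: 111011 XOR 101011 = 010000
  pos 3: 100001 XOR 101011 = 001010
  pos 5: 101011 XOR 101011 = 000000
  pos 12: 100000 XOR 101011 = 001011
Remainder (last 5 bits) = 10110. This is the CRC / FCS.

10110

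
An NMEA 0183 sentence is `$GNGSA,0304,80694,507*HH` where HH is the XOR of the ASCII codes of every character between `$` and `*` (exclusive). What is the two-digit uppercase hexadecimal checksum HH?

XOR the ASCII codes of the payload characters:
  'G' = 0x47 → acc = 0x47
  'N' = 0x4E → acc = 0x09
  'G' = 0x47 → acc = 0x4E
  'S' = 0x53 → acc = 0x1D
  'A' = 0x41 → acc = 0x5C
  ',' = 0x2C → acc = 0x70
  '0' = 0x30 → acc = 0x40
  '3' = 0x33 → acc = 0x73
  '0' = 0x30 → acc = 0x43
  '4' = 0x34 → acc = 0x77
  ',' = 0x2C → acc = 0x5B
  '8' = 0x38 → acc = 0x63
  '0' = 0x30 → acc = 0x53
  '6' = 0x36 → acc = 0x65
  '9' = 0x39 → acc = 0x5C
  '4' = 0x34 → acc = 0x68
  ',' = 0x2C → acc = 0x44
  '5' = 0x35 → acc = 0x71
  '0' = 0x30 → acc = 0x41
  '7' = 0x37 → acc = 0x76
Checksum = 0x76.

76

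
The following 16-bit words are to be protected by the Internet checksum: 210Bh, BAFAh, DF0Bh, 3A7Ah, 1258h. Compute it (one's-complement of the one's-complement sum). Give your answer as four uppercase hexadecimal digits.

One's-complement addition (fold any carry out of bit 15 back into bit 0):
  0x210B + 0xBAFA = 0x0DC05
  0xDC05 + 0xDF0B = 0x1BB10 → wrap carry → 0xBB11
  0xBB11 + 0x3A7A = 0x0F58B
  0xF58B + 0x1258 = 0x107E3 → wrap carry → 0x07E4
One's-complement sum = 0x07E4.
Checksum = ~0x07E4 & 0xFFFF = 0xF81B.

F81B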